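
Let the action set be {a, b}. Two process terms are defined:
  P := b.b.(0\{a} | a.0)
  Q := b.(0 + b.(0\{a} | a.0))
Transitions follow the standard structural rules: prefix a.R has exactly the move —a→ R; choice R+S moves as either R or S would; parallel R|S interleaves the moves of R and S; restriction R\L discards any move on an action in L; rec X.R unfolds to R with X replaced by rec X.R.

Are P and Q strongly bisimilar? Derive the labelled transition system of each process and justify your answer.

bisimilar

P's transition system — 4 states:
  u0 = b.b.(0\{a} | a.0) → -b-> u1
  u1 = b.(0\{a} | a.0) → -b-> u2
  u2 = 0\{a} | a.0 → -a-> u3
  u3 = 0\{a} | 0 → (no moves)
Q's transition system — 4 states:
  v0 = b.(0 + b.(0\{a} | a.0)) → -b-> v1
  v1 = 0 + b.(0\{a} | a.0) → -b-> v2
  v2 = 0\{a} | a.0 → -a-> v3
  v3 = 0\{a} | 0 → (no moves)
Coarsest stable partition (strong bisimilarity classes):
  B0 = {u0, v0}
  B1 = {u1, v1}
  B2 = {u2, v2}
  B3 = {u3, v3}
u0 ∈ B0, v0 ∈ B0 → same block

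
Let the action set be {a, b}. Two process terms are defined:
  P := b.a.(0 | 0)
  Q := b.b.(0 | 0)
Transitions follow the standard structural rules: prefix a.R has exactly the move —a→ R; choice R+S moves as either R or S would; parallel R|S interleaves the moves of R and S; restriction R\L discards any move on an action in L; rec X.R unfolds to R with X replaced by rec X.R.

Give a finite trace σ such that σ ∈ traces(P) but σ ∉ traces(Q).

ba

Reachable graph of P (3 states):
  m0 = b.a.(0 | 0) | ··b··> m1
  m1 = a.(0 | 0) | ··a··> m2
  m2 = 0 | 0 | deadlocked
Reachable graph of Q (3 states):
  n0 = b.b.(0 | 0) | ··b··> n1
  n1 = b.(0 | 0) | ··b··> n2
  n2 = 0 | 0 | deadlocked
Trace ⟨ba⟩ through P, begin at {m0}:
  [1] b ⇒ {m1}
  [2] a ⇒ {m2}
  P completes σ.
Trace ⟨ba⟩ through Q, begin at {n0}:
  [1] b ⇒ {n1}
  [2] a ⇒ no successor for Q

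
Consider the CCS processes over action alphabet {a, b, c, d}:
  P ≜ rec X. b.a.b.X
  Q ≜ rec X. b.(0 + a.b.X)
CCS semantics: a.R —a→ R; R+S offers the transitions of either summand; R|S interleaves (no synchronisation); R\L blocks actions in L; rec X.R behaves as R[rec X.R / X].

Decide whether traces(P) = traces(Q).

LTS(P): 3 reachable states
  p0 = rec X. b.a.b.X has moves ··b··> p1
  p1 = a.b.(rec X. b.a.b.X) has moves ··a··> p2
  p2 = b.(rec X. b.a.b.X) has moves ··b··> p0
LTS(Q): 3 reachable states
  q0 = rec X. b.(0 + a.b.X) has moves ··b··> q1
  q1 = 0 + a.b.(rec X. b.(0 + a.b.X)) has moves ··a··> q2
  q2 = b.(rec X. b.(0 + a.b.X)) has moves ··b··> q0
Coarsest stable partition (strong bisimilarity classes):
  B0 = {p0, q0}
  B1 = {p1, q1}
  B2 = {p2, q2}
p0 ∈ B0, q0 ∈ B0 → same block
Bisimilar ⇒ trace-equivalent.

YES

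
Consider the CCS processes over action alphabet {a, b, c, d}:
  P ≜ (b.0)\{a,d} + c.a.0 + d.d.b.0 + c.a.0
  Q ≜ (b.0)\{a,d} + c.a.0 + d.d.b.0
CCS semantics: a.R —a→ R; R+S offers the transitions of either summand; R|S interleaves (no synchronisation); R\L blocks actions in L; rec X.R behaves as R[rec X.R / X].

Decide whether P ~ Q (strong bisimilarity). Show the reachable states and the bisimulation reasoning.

P's transition system — 6 states:
  m0 = (b.0)\{a,d} + c.a.0 + d.d.b.0 + c.a.0 → ··b··> m1, ··c··> m2, ··d··> m3
  m1 = 0\{a,d} → ∅
  m2 = a.0 → ··a··> m4
  m3 = d.b.0 → ··d··> m5
  m4 = 0 → ∅
  m5 = b.0 → ··b··> m4
Q's transition system — 6 states:
  n0 = (b.0)\{a,d} + c.a.0 + d.d.b.0 → ··b··> n1, ··c··> n2, ··d··> n3
  n1 = 0\{a,d} → ∅
  n2 = a.0 → ··a··> n4
  n3 = d.b.0 → ··d··> n5
  n4 = 0 → ∅
  n5 = b.0 → ··b··> n4
Bisimilarity quotient blocks:
  B0 = {m0, n0}
  B1 = {m2, n2}
  B2 = {m1, m4, n1, n4}
  B3 = {m3, n3}
  B4 = {m5, n5}
m0 ∈ B0, n0 ∈ B0 → same block

bisimilar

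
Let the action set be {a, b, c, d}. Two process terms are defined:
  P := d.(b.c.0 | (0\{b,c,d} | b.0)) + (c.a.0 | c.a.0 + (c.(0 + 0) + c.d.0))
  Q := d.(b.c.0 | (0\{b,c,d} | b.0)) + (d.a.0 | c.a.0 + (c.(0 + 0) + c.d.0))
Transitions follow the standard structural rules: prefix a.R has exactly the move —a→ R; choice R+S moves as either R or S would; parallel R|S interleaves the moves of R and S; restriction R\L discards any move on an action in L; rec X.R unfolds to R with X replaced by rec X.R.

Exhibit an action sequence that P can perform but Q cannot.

cc

LTS(P): 18 reachable states
  p0 = d.(b.c.0 | (0\{b,c,d} | b.0)) + (c.a.0 | c.a.0 + (c.(0 + 0) + c.d.0)) → ··c··> p1, ··c··> p2, ··c··> p3, ··c··> p4, ··d··> p5
  p1 = 0 + 0 → ·
  p2 = a.0 | c.a.0 → ··a··> p6, ··c··> p7
  p3 = c.a.0 | a.0 → ··a··> p8, ··c··> p7
  p4 = d.0 → ··d··> p9
  p5 = b.c.0 | (0\{b,c,d} | b.0) → ··b··> p10, ··b··> p11
  p6 = 0 | c.a.0 → ··c··> p12
  p7 = a.0 | a.0 → ··a··> p12, ··a··> p13
  p8 = c.a.0 | 0 → ··c··> p13
  p9 = 0 → ·
  p10 = b.c.0 | (0\{b,c,d} | 0) → ··b··> p14
  p11 = c.0 | (0\{b,c,d} | b.0) → ··b··> p14, ··c··> p15
  p12 = 0 | a.0 → ··a··> p16
  p13 = a.0 | 0 → ··a··> p16
  p14 = c.0 | (0\{b,c,d} | 0) → ··c··> p17
  p15 = 0 | (0\{b,c,d} | b.0) → ··b··> p17
  p16 = 0 | 0 → ·
  p17 = 0 | (0\{b,c,d} | 0) → ·
LTS(Q): 18 reachable states
  q0 = d.(b.c.0 | (0\{b,c,d} | b.0)) + (d.a.0 | c.a.0 + (c.(0 + 0) + c.d.0)) → ··c··> q1, ··c··> q2, ··c··> q3, ··d··> q4, ··d··> q5
  q1 = 0 + 0 → ·
  q2 = d.0 → ··d··> q6
  q3 = d.a.0 | a.0 → ··a··> q7, ··d··> q8
  q4 = a.0 | c.a.0 → ··a··> q9, ··c··> q8
  q5 = b.c.0 | (0\{b,c,d} | b.0) → ··b··> q10, ··b··> q11
  q6 = 0 → ·
  q7 = d.a.0 | 0 → ··d··> q12
  q8 = a.0 | a.0 → ··a··> q12, ··a··> q13
  q9 = 0 | c.a.0 → ··c··> q13
  q10 = b.c.0 | (0\{b,c,d} | 0) → ··b··> q14
  q11 = c.0 | (0\{b,c,d} | b.0) → ··b··> q14, ··c··> q15
  q12 = a.0 | 0 → ··a··> q16
  q13 = 0 | a.0 → ··a··> q16
  q14 = c.0 | (0\{b,c,d} | 0) → ··c··> q17
  q15 = 0 | (0\{b,c,d} | b.0) → ··b··> q17
  q16 = 0 | 0 → ·
  q17 = 0 | (0\{b,c,d} | 0) → ·
Executing cc from P (initial set {p0}):
  step 1 (c): {p1, p2, p3, p4}
  step 2 (c): {p7}
  — P admits the full trace.
Executing cc from Q (initial set {q0}):
  step 1 (c): {q1, q2, q3}
  step 2 (c): ∅ (Q stuck)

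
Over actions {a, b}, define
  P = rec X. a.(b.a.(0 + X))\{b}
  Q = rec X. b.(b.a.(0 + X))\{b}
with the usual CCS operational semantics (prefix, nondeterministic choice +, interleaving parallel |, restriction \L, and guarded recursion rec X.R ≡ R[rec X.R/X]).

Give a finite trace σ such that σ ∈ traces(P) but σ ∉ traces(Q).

P's transition system — 2 states:
  p0 = rec X. a.(b.a.(0 + X))\{b} ⊢ ··a··> p1
  p1 = (b.a.(0 + (rec X. a.(b.a.(0 + X))\{b})))\{b} ⊢ deadlocked
Q's transition system — 2 states:
  q0 = rec X. b.(b.a.(0 + X))\{b} ⊢ ··b··> q1
  q1 = (b.a.(0 + (rec X. b.(b.a.(0 + X))\{b})))\{b} ⊢ deadlocked
Trace ⟨a⟩ through P, begin at {p0}:
  after a @ step 1: {p1}
  ✓ P
Trace ⟨a⟩ through Q, begin at {q0}:
  after a @ step 1: ∅  — Q cannot continue

a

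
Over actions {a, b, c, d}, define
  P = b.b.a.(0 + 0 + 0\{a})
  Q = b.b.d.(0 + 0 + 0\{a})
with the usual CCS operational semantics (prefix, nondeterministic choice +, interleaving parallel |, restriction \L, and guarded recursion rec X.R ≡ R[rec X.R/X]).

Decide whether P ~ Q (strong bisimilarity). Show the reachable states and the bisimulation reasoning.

LTS(P): 4 reachable states
  u0 = b.b.a.(0 + 0 + 0\{a}) :: -b-> u1
  u1 = b.a.(0 + 0 + 0\{a}) :: -b-> u2
  u2 = a.(0 + 0 + 0\{a}) :: -a-> u3
  u3 = 0 + 0 + 0\{a} :: deadlocked
LTS(Q): 4 reachable states
  v0 = b.b.d.(0 + 0 + 0\{a}) :: -b-> v1
  v1 = b.d.(0 + 0 + 0\{a}) :: -b-> v2
  v2 = d.(0 + 0 + 0\{a}) :: -d-> v3
  v3 = 0 + 0 + 0\{a} :: deadlocked
Bisimilarity quotient blocks:
  B0 = {u0}
  B1 = {u1}
  B2 = {u2}
  B3 = {u3, v3}
  B4 = {v0}
  B5 = {v1}
  B6 = {v2}
u0 ∈ B0, v0 ∈ B4 → different blocks

NO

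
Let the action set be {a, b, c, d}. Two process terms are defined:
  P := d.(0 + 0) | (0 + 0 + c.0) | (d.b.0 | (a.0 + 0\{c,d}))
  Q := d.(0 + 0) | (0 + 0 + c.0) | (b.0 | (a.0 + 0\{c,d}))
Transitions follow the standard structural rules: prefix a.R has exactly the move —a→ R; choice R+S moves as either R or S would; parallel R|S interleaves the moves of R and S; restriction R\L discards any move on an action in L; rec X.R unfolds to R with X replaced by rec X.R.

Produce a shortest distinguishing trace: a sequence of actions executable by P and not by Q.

Reachable graph of P (24 states):
  s0 = d.(0 + 0) | (0 + 0 + c.0) | (d.b.0 | (a.0 + 0\{c,d})) → --a--▸ s1, --c--▸ s2, --d--▸ s3, --d--▸ s4
  s1 = d.(0 + 0) | (0 + 0 + c.0) | (d.b.0 | 0) → --c--▸ s5, --d--▸ s6, --d--▸ s7
  s2 = d.(0 + 0) | 0 | (d.b.0 | (a.0 + 0\{c,d})) → --a--▸ s5, --d--▸ s8, --d--▸ s9
  s3 = (0 + 0) | (0 + 0 + c.0) | (d.b.0 | (a.0 + 0\{c,d})) → --a--▸ s6, --c--▸ s8, --d--▸ s10
  s4 = d.(0 + 0) | (0 + 0 + c.0) | (b.0 | (a.0 + 0\{c,d})) → --a--▸ s7, --b--▸ s11, --c--▸ s9, --d--▸ s10
  s5 = d.(0 + 0) | 0 | (d.b.0 | 0) → --d--▸ s12, --d--▸ s13
  s6 = (0 + 0) | (0 + 0 + c.0) | (d.b.0 | 0) → --c--▸ s12, --d--▸ s14
  s7 = d.(0 + 0) | (0 + 0 + c.0) | (b.0 | 0) → --b--▸ s15, --c--▸ s13, --d--▸ s14
  s8 = (0 + 0) | 0 | (d.b.0 | (a.0 + 0\{c,d})) → --a--▸ s12, --d--▸ s16
  s9 = d.(0 + 0) | 0 | (b.0 | (a.0 + 0\{c,d})) → --a--▸ s13, --b--▸ s17, --d--▸ s16
  s10 = (0 + 0) | (0 + 0 + c.0) | (b.0 | (a.0 + 0\{c,d})) → --a--▸ s14, --b--▸ s18, --c--▸ s16
  s11 = d.(0 + 0) | (0 + 0 + c.0) | (0 | (a.0 + 0\{c,d})) → --a--▸ s15, --c--▸ s17, --d--▸ s18
  s12 = (0 + 0) | 0 | (d.b.0 | 0) → --d--▸ s19
  s13 = d.(0 + 0) | 0 | (b.0 | 0) → --b--▸ s20, --d--▸ s19
  s14 = (0 + 0) | (0 + 0 + c.0) | (b.0 | 0) → --b--▸ s21, --c--▸ s19
  s15 = d.(0 + 0) | (0 + 0 + c.0) | (0 | 0) → --c--▸ s20, --d--▸ s21
  s16 = (0 + 0) | 0 | (b.0 | (a.0 + 0\{c,d})) → --a--▸ s19, --b--▸ s22
  s17 = d.(0 + 0) | 0 | (0 | (a.0 + 0\{c,d})) → --a--▸ s20, --d--▸ s22
  s18 = (0 + 0) | (0 + 0 + c.0) | (0 | (a.0 + 0\{c,d})) → --a--▸ s21, --c--▸ s22
  s19 = (0 + 0) | 0 | (b.0 | 0) → --b--▸ s23
  s20 = d.(0 + 0) | 0 | (0 | 0) → --d--▸ s23
  s21 = (0 + 0) | (0 + 0 + c.0) | (0 | 0) → --c--▸ s23
  s22 = (0 + 0) | 0 | (0 | (a.0 + 0\{c,d})) → --a--▸ s23
  s23 = (0 + 0) | 0 | (0 | 0) → stopped
Reachable graph of Q (16 states):
  t0 = d.(0 + 0) | (0 + 0 + c.0) | (b.0 | (a.0 + 0\{c,d})) → --a--▸ t1, --b--▸ t2, --c--▸ t3, --d--▸ t4
  t1 = d.(0 + 0) | (0 + 0 + c.0) | (b.0 | 0) → --b--▸ t5, --c--▸ t6, --d--▸ t7
  t2 = d.(0 + 0) | (0 + 0 + c.0) | (0 | (a.0 + 0\{c,d})) → --a--▸ t5, --c--▸ t8, --d--▸ t9
  t3 = d.(0 + 0) | 0 | (b.0 | (a.0 + 0\{c,d})) → --a--▸ t6, --b--▸ t8, --d--▸ t10
  t4 = (0 + 0) | (0 + 0 + c.0) | (b.0 | (a.0 + 0\{c,d})) → --a--▸ t7, --b--▸ t9, --c--▸ t10
  t5 = d.(0 + 0) | (0 + 0 + c.0) | (0 | 0) → --c--▸ t11, --d--▸ t12
  t6 = d.(0 + 0) | 0 | (b.0 | 0) → --b--▸ t11, --d--▸ t13
  t7 = (0 + 0) | (0 + 0 + c.0) | (b.0 | 0) → --b--▸ t12, --c--▸ t13
  t8 = d.(0 + 0) | 0 | (0 | (a.0 + 0\{c,d})) → --a--▸ t11, --d--▸ t14
  t9 = (0 + 0) | (0 + 0 + c.0) | (0 | (a.0 + 0\{c,d})) → --a--▸ t12, --c--▸ t14
  t10 = (0 + 0) | 0 | (b.0 | (a.0 + 0\{c,d})) → --a--▸ t13, --b--▸ t14
  t11 = d.(0 + 0) | 0 | (0 | 0) → --d--▸ t15
  t12 = (0 + 0) | (0 + 0 + c.0) | (0 | 0) → --c--▸ t15
  t13 = (0 + 0) | 0 | (b.0 | 0) → --b--▸ t15
  t14 = (0 + 0) | 0 | (0 | (a.0 + 0\{c,d})) → --a--▸ t15
  t15 = (0 + 0) | 0 | (0 | 0) → stopped
Trace ⟨dd⟩ through P, begin at {s0}:
  step 1 (d): {s3, s4}
  step 2 (d): {s10}
  ✓ P
Trace ⟨dd⟩ through Q, begin at {t0}:
  step 1 (d): {t4}
  step 2 (d): ∅  — Q cannot continue

dd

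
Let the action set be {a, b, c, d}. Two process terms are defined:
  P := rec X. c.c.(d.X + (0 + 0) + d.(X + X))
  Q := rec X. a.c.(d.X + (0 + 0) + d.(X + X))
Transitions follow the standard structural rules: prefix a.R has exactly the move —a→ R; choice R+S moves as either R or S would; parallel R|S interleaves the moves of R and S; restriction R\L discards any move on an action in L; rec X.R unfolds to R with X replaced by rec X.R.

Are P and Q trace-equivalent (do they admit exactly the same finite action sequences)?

trace-distinct — witness ⟨c⟩

LTS(P): 4 reachable states
  s0 = rec X. c.c.(d.X + (0 + 0) + d.(X + X)) | -c-> s1
  s1 = c.(d.(rec X. c.c.(d.X + (0 + 0) + d.(X + X))) + (0 + 0) + d.((rec X. c.c.(d.X + (0 + 0) + d.(X + X))) + (rec X. c.c.(d.X + (0 + 0) + d.(X + X))))) | -c-> s2
  s2 = d.(rec X. c.c.(d.X + (0 + 0) + d.(X + X))) + (0 + 0) + d.((rec X. c.c.(d.X + (0 + 0) + d.(X + X))) + (rec X. c.c.(d.X + (0 + 0) + d.(X + X)))) | -d-> s0, -d-> s3
  s3 = (rec X. c.c.(d.X + (0 + 0) + d.(X + X))) + (rec X. c.c.(d.X + (0 + 0) + d.(X + X))) | -c-> s1
LTS(Q): 4 reachable states
  t0 = rec X. a.c.(d.X + (0 + 0) + d.(X + X)) | -a-> t1
  t1 = c.(d.(rec X. a.c.(d.X + (0 + 0) + d.(X + X))) + (0 + 0) + d.((rec X. a.c.(d.X + (0 + 0) + d.(X + X))) + (rec X. a.c.(d.X + (0 + 0) + d.(X + X))))) | -c-> t2
  t2 = d.(rec X. a.c.(d.X + (0 + 0) + d.(X + X))) + (0 + 0) + d.((rec X. a.c.(d.X + (0 + 0) + d.(X + X))) + (rec X. a.c.(d.X + (0 + 0) + d.(X + X)))) | -d-> t0, -d-> t3
  t3 = (rec X. a.c.(d.X + (0 + 0) + d.(X + X))) + (rec X. a.c.(d.X + (0 + 0) + d.(X + X))) | -a-> t1
Run σ = ⟨c⟩ on P: start {s0}
  step 1 (c): {s1}
  — P admits the full trace.
Run σ = ⟨c⟩ on Q: start {t0}
  step 1 (c): ∅ (Q stuck)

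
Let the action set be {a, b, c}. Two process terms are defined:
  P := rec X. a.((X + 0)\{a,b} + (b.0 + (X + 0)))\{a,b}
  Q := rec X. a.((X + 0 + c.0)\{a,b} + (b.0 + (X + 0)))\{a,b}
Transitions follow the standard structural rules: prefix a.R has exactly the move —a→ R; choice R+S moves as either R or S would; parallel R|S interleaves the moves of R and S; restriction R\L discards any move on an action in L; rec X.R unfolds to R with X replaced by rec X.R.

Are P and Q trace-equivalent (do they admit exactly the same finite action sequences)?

NO — witness ⟨ac⟩

P's transition system — 2 states:
  s0 = rec X. a.((X + 0)\{a,b} + (b.0 + (X + 0)))\{a,b} has moves -a-> s1
  s1 = (((rec X. a.((X + 0)\{a,b} + (b.0 + (X + 0)))\{a,b}) + 0)\{a,b} + (b.0 + ((rec X. a.((X + 0)\{a,b} + (b.0 + (X + 0)))\{a,b}) + 0)))\{a,b} has moves ·
Q's transition system — 3 states:
  t0 = rec X. a.((X + 0 + c.0)\{a,b} + (b.0 + (X + 0)))\{a,b} has moves -a-> t1
  t1 = (((rec X. a.((X + 0 + c.0)\{a,b} + (b.0 + (X + 0)))\{a,b}) + 0 + c.0)\{a,b} + (b.0 + ((rec X. a.((X + 0 + c.0)\{a,b} + (b.0 + (X + 0)))\{a,b}) + 0)))\{a,b} has moves -c-> t2
  t2 = 0\{a,b}\{a,b} has moves ·
Trace ⟨ac⟩ through Q, begin at {t0}:
  after a @ step 1: {t1}
  after c @ step 2: {t2}
  Q completes σ.
Trace ⟨ac⟩ through P, begin at {s0}:
  after a @ step 1: {s1}
  after c @ step 2: ∅ (P stuck)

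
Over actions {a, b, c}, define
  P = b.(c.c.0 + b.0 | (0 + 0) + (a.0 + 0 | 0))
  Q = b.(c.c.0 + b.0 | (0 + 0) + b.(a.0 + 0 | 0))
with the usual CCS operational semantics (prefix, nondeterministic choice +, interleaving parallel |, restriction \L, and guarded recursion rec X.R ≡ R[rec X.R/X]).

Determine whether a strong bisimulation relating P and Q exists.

P's transition system — 5 states:
  p0 = b.(c.c.0 + b.0 | (0 + 0) + (a.0 + 0 | 0)) has moves --b--▸ p1
  p1 = c.c.0 + b.0 | (0 + 0) + (a.0 + 0 | 0) has moves --a--▸ p2, --b--▸ p3, --c--▸ p4
  p2 = 0 has moves ·
  p3 = 0 | (0 + 0) has moves ·
  p4 = c.0 has moves --c--▸ p2
Q's transition system — 6 states:
  q0 = b.(c.c.0 + b.0 | (0 + 0) + b.(a.0 + 0 | 0)) has moves --b--▸ q1
  q1 = c.c.0 + b.0 | (0 + 0) + b.(a.0 + 0 | 0) has moves --b--▸ q2, --b--▸ q3, --c--▸ q4
  q2 = 0 | (0 + 0) has moves ·
  q3 = a.0 + 0 | 0 has moves --a--▸ q5
  q4 = c.0 has moves --c--▸ q5
  q5 = 0 has moves ·
Partition-refinement fixed point:
  B0 = {p0}
  B1 = {p1}
  B2 = {p2, p3, q2, q5}
  B3 = {p4, q4}
  B4 = {q0}
  B5 = {q1}
  B6 = {q3}
p0 ∈ B0, q0 ∈ B4 → different blocks

not bisimilar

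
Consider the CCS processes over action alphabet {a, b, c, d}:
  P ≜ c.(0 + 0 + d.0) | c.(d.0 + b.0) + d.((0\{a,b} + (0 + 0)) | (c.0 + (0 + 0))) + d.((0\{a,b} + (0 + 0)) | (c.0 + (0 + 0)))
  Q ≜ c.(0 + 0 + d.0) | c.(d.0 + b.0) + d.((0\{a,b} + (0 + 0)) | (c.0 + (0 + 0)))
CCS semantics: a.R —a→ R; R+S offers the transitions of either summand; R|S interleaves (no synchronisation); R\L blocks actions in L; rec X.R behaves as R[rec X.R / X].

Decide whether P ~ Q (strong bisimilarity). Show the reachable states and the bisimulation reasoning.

P ~ Q

LTS(P): 11 reachable states
  p0 = c.(0 + 0 + d.0) | c.(d.0 + b.0) + d.((0\{a,b} + (0 + 0)) | (c.0 + (0 + 0))) + d.((0\{a,b} + (0 + 0)) | (c.0 + (0 + 0))) → =c=> p1, =c=> p2, =d=> p3
  p1 = (0 + 0 + d.0) | c.(d.0 + b.0) → =c=> p4, =d=> p5
  p2 = c.(0 + 0 + d.0) | (d.0 + b.0) → =b=> p6, =c=> p4, =d=> p6
  p3 = (0\{a,b} + (0 + 0)) | (c.0 + (0 + 0)) → =c=> p7
  p4 = (0 + 0 + d.0) | (d.0 + b.0) → =b=> p8, =d=> p8, =d=> p9
  p5 = 0 | c.(d.0 + b.0) → =c=> p9
  p6 = c.(0 + 0 + d.0) | 0 → =c=> p8
  p7 = (0\{a,b} + (0 + 0)) | 0 → stopped
  p8 = (0 + 0 + d.0) | 0 → =d=> p10
  p9 = 0 | (d.0 + b.0) → =b=> p10, =d=> p10
  p10 = 0 | 0 → stopped
LTS(Q): 11 reachable states
  q0 = c.(0 + 0 + d.0) | c.(d.0 + b.0) + d.((0\{a,b} + (0 + 0)) | (c.0 + (0 + 0))) → =c=> q1, =c=> q2, =d=> q3
  q1 = (0 + 0 + d.0) | c.(d.0 + b.0) → =c=> q4, =d=> q5
  q2 = c.(0 + 0 + d.0) | (d.0 + b.0) → =b=> q6, =c=> q4, =d=> q6
  q3 = (0\{a,b} + (0 + 0)) | (c.0 + (0 + 0)) → =c=> q7
  q4 = (0 + 0 + d.0) | (d.0 + b.0) → =b=> q8, =d=> q8, =d=> q9
  q5 = 0 | c.(d.0 + b.0) → =c=> q9
  q6 = c.(0 + 0 + d.0) | 0 → =c=> q8
  q7 = (0\{a,b} + (0 + 0)) | 0 → stopped
  q8 = (0 + 0 + d.0) | 0 → =d=> q10
  q9 = 0 | (d.0 + b.0) → =b=> q10, =d=> q10
  q10 = 0 | 0 → stopped
Coarsest stable partition (strong bisimilarity classes):
  B0 = {p0, q0}
  B1 = {p1, q1}
  B2 = {p5, q5}
  B3 = {p9, q9}
  B4 = {p10, p7, q10, q7}
  B5 = {p4, q4}
  B6 = {p8, q8}
  B7 = {p2, q2}
  B8 = {p6, q6}
  B9 = {p3, q3}
p0 ∈ B0, q0 ∈ B0 → same block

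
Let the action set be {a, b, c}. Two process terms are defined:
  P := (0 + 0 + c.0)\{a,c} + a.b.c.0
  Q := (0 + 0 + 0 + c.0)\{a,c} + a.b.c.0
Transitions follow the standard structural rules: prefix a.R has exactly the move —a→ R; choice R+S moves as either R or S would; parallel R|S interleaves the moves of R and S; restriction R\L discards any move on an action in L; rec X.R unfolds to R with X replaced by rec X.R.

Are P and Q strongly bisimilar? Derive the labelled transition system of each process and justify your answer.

P ~ Q

LTS(P): 4 reachable states
  u0 = (0 + 0 + c.0)\{a,c} + a.b.c.0 ⊢ --a--▸ u1
  u1 = b.c.0 ⊢ --b--▸ u2
  u2 = c.0 ⊢ --c--▸ u3
  u3 = 0 ⊢ stopped
LTS(Q): 4 reachable states
  v0 = (0 + 0 + 0 + c.0)\{a,c} + a.b.c.0 ⊢ --a--▸ v1
  v1 = b.c.0 ⊢ --b--▸ v2
  v2 = c.0 ⊢ --c--▸ v3
  v3 = 0 ⊢ stopped
Partition-refinement fixed point:
  B0 = {u0, v0}
  B1 = {u1, v1}
  B2 = {u2, v2}
  B3 = {u3, v3}
u0 ∈ B0, v0 ∈ B0 → same block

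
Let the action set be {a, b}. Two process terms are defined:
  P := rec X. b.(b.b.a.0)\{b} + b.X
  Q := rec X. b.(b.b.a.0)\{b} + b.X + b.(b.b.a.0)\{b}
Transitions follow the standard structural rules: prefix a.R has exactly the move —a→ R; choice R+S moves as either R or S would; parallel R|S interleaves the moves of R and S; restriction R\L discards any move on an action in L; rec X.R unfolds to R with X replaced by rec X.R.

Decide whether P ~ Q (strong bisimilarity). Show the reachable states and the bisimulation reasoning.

bisimilar

LTS(P): 2 reachable states
  p0 = rec X. b.(b.b.a.0)\{b} + b.X → —b→ p0, —b→ p1
  p1 = (b.b.a.0)\{b} → deadlocked
LTS(Q): 2 reachable states
  q0 = rec X. b.(b.b.a.0)\{b} + b.X + b.(b.b.a.0)\{b} → —b→ q0, —b→ q1
  q1 = (b.b.a.0)\{b} → deadlocked
Coarsest stable partition (strong bisimilarity classes):
  B0 = {p0, q0}
  B1 = {p1, q1}
p0 ∈ B0, q0 ∈ B0 → same block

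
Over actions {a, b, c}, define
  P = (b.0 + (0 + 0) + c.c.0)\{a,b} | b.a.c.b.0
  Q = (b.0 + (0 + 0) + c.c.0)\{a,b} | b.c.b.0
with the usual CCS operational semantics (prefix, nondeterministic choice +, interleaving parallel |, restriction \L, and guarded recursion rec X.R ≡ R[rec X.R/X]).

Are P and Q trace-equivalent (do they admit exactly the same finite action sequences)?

LTS(P): 15 reachable states
  p0 = (b.0 + (0 + 0) + c.c.0)\{a,b} | b.a.c.b.0 → —b→ p1, —c→ p2
  p1 = (b.0 + (0 + 0) + c.c.0)\{a,b} | a.c.b.0 → —a→ p3, —c→ p4
  p2 = (c.0)\{a,b} | b.a.c.b.0 → —b→ p4, —c→ p5
  p3 = (b.0 + (0 + 0) + c.c.0)\{a,b} | c.b.0 → —c→ p6, —c→ p7
  p4 = (c.0)\{a,b} | a.c.b.0 → —a→ p7, —c→ p8
  p5 = 0\{a,b} | b.a.c.b.0 → —b→ p8
  p6 = (b.0 + (0 + 0) + c.c.0)\{a,b} | b.0 → —b→ p9, —c→ p10
  p7 = (c.0)\{a,b} | c.b.0 → —c→ p10, —c→ p11
  p8 = 0\{a,b} | a.c.b.0 → —a→ p11
  p9 = (b.0 + (0 + 0) + c.c.0)\{a,b} | 0 → —c→ p12
  p10 = (c.0)\{a,b} | b.0 → —b→ p12, —c→ p13
  p11 = 0\{a,b} | c.b.0 → —c→ p13
  p12 = (c.0)\{a,b} | 0 → —c→ p14
  p13 = 0\{a,b} | b.0 → —b→ p14
  p14 = 0\{a,b} | 0 → ∅
LTS(Q): 12 reachable states
  q0 = (b.0 + (0 + 0) + c.c.0)\{a,b} | b.c.b.0 → —b→ q1, —c→ q2
  q1 = (b.0 + (0 + 0) + c.c.0)\{a,b} | c.b.0 → —c→ q3, —c→ q4
  q2 = (c.0)\{a,b} | b.c.b.0 → —b→ q4, —c→ q5
  q3 = (b.0 + (0 + 0) + c.c.0)\{a,b} | b.0 → —b→ q6, —c→ q7
  q4 = (c.0)\{a,b} | c.b.0 → —c→ q7, —c→ q8
  q5 = 0\{a,b} | b.c.b.0 → —b→ q8
  q6 = (b.0 + (0 + 0) + c.c.0)\{a,b} | 0 → —c→ q9
  q7 = (c.0)\{a,b} | b.0 → —b→ q9, —c→ q10
  q8 = 0\{a,b} | c.b.0 → —c→ q10
  q9 = (c.0)\{a,b} | 0 → —c→ q11
  q10 = 0\{a,b} | b.0 → —b→ q11
  q11 = 0\{a,b} | 0 → ∅
Trace ⟨ba⟩ through P, begin at {p0}:
  after b @ step 1: {p1}
  after a @ step 2: {p3}
  P completes σ.
Trace ⟨ba⟩ through Q, begin at {q0}:
  after b @ step 1: {q1}
  after a @ step 2: no successor for Q

trace-distinct — witness ⟨ba⟩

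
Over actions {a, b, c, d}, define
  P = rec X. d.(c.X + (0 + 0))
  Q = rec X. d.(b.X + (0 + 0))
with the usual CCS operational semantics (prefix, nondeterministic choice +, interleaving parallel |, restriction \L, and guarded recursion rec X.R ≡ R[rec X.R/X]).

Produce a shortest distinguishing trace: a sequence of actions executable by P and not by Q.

dc

P's transition system — 2 states:
  u0 = rec X. d.(c.X + (0 + 0)) :: --d--▸ u1
  u1 = c.(rec X. d.(c.X + (0 + 0))) + (0 + 0) :: --c--▸ u0
Q's transition system — 2 states:
  v0 = rec X. d.(b.X + (0 + 0)) :: --d--▸ v1
  v1 = b.(rec X. d.(b.X + (0 + 0))) + (0 + 0) :: --b--▸ v0
Run σ = ⟨dc⟩ on P: start {u0}
  [1] d ⇒ {u1}
  [2] c ⇒ {u0}
  — P admits the full trace.
Run σ = ⟨dc⟩ on Q: start {v0}
  [1] d ⇒ {v1}
  [2] c ⇒ no successor for Q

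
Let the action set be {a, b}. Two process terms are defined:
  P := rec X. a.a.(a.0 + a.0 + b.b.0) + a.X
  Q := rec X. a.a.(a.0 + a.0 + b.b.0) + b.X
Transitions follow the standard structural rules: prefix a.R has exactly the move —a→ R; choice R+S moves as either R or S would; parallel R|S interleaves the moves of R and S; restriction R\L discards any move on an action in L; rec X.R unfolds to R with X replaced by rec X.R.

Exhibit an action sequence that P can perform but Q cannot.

aaaa

LTS(P): 5 reachable states
  p0 = rec X. a.a.(a.0 + a.0 + b.b.0) + a.X ⊢ -a-> p0, -a-> p1
  p1 = a.(a.0 + a.0 + b.b.0) ⊢ -a-> p2
  p2 = a.0 + a.0 + b.b.0 ⊢ -a-> p3, -b-> p4
  p3 = 0 ⊢ stopped
  p4 = b.0 ⊢ -b-> p3
LTS(Q): 5 reachable states
  q0 = rec X. a.a.(a.0 + a.0 + b.b.0) + b.X ⊢ -a-> q1, -b-> q0
  q1 = a.(a.0 + a.0 + b.b.0) ⊢ -a-> q2
  q2 = a.0 + a.0 + b.b.0 ⊢ -a-> q3, -b-> q4
  q3 = 0 ⊢ stopped
  q4 = b.0 ⊢ -b-> q3
Run σ = ⟨aaaa⟩ on P: start {p0}
  [1] a ⇒ {p0, p1}
  [2] a ⇒ {p0, p1, p2}
  [3] a ⇒ {p0, p1, p2, p3}
  [4] a ⇒ {p0, p1, p2, p3}
  P completes σ.
Run σ = ⟨aaaa⟩ on Q: start {q0}
  [1] a ⇒ {q1}
  [2] a ⇒ {q2}
  [3] a ⇒ {q3}
  [4] a ⇒ ∅ (Q stuck)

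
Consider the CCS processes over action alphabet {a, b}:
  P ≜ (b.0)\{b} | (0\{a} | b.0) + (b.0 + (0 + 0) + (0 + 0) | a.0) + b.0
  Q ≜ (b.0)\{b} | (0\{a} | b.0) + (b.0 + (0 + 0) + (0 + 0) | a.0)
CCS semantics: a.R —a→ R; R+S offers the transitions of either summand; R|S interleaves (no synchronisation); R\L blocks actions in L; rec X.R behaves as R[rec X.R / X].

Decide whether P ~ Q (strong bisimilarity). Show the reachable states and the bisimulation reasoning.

YES

P's transition system — 4 states:
  p0 = (b.0)\{b} | (0\{a} | b.0) + (b.0 + (0 + 0) + (0 + 0) | a.0) + b.0 :: --a--▸ p1, --b--▸ p2, --b--▸ p3
  p1 = (0 + 0) | 0 :: deadlocked
  p2 = (b.0)\{b} | (0\{a} | 0) :: deadlocked
  p3 = 0 :: deadlocked
Q's transition system — 4 states:
  q0 = (b.0)\{b} | (0\{a} | b.0) + (b.0 + (0 + 0) + (0 + 0) | a.0) :: --a--▸ q1, --b--▸ q2, --b--▸ q3
  q1 = (0 + 0) | 0 :: deadlocked
  q2 = (b.0)\{b} | (0\{a} | 0) :: deadlocked
  q3 = 0 :: deadlocked
Coarsest stable partition (strong bisimilarity classes):
  B0 = {p0, q0}
  B1 = {p1, p2, p3, q1, q2, q3}
p0 ∈ B0, q0 ∈ B0 → same block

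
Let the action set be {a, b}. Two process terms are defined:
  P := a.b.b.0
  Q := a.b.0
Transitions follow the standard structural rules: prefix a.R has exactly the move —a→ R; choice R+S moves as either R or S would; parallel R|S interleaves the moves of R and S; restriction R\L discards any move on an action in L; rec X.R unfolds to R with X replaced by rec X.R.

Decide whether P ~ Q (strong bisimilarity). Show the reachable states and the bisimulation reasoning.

P ≁ Q

Reachable graph of P (4 states):
  m0 = a.b.b.0 → ··a··> m1
  m1 = b.b.0 → ··b··> m2
  m2 = b.0 → ··b··> m3
  m3 = 0 → stopped
Reachable graph of Q (3 states):
  n0 = a.b.0 → ··a··> n1
  n1 = b.0 → ··b··> n2
  n2 = 0 → stopped
Coarsest stable partition (strong bisimilarity classes):
  B0 = {m0}
  B1 = {m1}
  B2 = {m2, n1}
  B3 = {m3, n2}
  B4 = {n0}
m0 ∈ B0, n0 ∈ B4 → different blocks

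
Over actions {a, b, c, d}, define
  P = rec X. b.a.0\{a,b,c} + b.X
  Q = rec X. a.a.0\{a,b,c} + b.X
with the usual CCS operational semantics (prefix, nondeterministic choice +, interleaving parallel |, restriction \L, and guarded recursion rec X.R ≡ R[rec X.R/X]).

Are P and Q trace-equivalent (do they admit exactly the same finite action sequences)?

P's transition system — 3 states:
  u0 = rec X. b.a.0\{a,b,c} + b.X has moves --b--▸ u0, --b--▸ u1
  u1 = a.0\{a,b,c} has moves --a--▸ u2
  u2 = 0\{a,b,c} has moves (no moves)
Q's transition system — 3 states:
  v0 = rec X. a.a.0\{a,b,c} + b.X has moves --a--▸ v1, --b--▸ v0
  v1 = a.0\{a,b,c} has moves --a--▸ v2
  v2 = 0\{a,b,c} has moves (no moves)
Trace ⟨a⟩ through Q, begin at {v0}:
  [1] a ⇒ {v1}
  ✓ Q
Trace ⟨a⟩ through P, begin at {u0}:
  [1] a ⇒ no successor for P

NO — witness ⟨a⟩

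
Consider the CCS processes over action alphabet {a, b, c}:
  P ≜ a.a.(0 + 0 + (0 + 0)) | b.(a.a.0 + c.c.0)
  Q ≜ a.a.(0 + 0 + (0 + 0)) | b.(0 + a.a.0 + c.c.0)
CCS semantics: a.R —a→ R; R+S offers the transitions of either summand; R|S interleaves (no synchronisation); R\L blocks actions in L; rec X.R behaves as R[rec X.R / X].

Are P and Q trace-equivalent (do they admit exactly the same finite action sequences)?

traces(P) = traces(Q)

P's transition system — 15 states:
  p0 = a.a.(0 + 0 + (0 + 0)) | b.(a.a.0 + c.c.0) has moves -a-> p1, -b-> p2
  p1 = a.(0 + 0 + (0 + 0)) | b.(a.a.0 + c.c.0) has moves -a-> p3, -b-> p4
  p2 = a.a.(0 + 0 + (0 + 0)) | (a.a.0 + c.c.0) has moves -a-> p4, -a-> p5, -c-> p6
  p3 = (0 + 0 + (0 + 0)) | b.(a.a.0 + c.c.0) has moves -b-> p7
  p4 = a.(0 + 0 + (0 + 0)) | (a.a.0 + c.c.0) has moves -a-> p7, -a-> p8, -c-> p9
  p5 = a.a.(0 + 0 + (0 + 0)) | a.0 has moves -a-> p10, -a-> p8
  p6 = a.a.(0 + 0 + (0 + 0)) | c.0 has moves -a-> p9, -c-> p10
  p7 = (0 + 0 + (0 + 0)) | (a.a.0 + c.c.0) has moves -a-> p11, -c-> p12
  p8 = a.(0 + 0 + (0 + 0)) | a.0 has moves -a-> p11, -a-> p13
  p9 = a.(0 + 0 + (0 + 0)) | c.0 has moves -a-> p12, -c-> p13
  p10 = a.a.(0 + 0 + (0 + 0)) | 0 has moves -a-> p13
  p11 = (0 + 0 + (0 + 0)) | a.0 has moves -a-> p14
  p12 = (0 + 0 + (0 + 0)) | c.0 has moves -c-> p14
  p13 = a.(0 + 0 + (0 + 0)) | 0 has moves -a-> p14
  p14 = (0 + 0 + (0 + 0)) | 0 has moves deadlocked
Q's transition system — 15 states:
  q0 = a.a.(0 + 0 + (0 + 0)) | b.(0 + a.a.0 + c.c.0) has moves -a-> q1, -b-> q2
  q1 = a.(0 + 0 + (0 + 0)) | b.(0 + a.a.0 + c.c.0) has moves -a-> q3, -b-> q4
  q2 = a.a.(0 + 0 + (0 + 0)) | (0 + a.a.0 + c.c.0) has moves -a-> q4, -a-> q5, -c-> q6
  q3 = (0 + 0 + (0 + 0)) | b.(0 + a.a.0 + c.c.0) has moves -b-> q7
  q4 = a.(0 + 0 + (0 + 0)) | (0 + a.a.0 + c.c.0) has moves -a-> q7, -a-> q8, -c-> q9
  q5 = a.a.(0 + 0 + (0 + 0)) | a.0 has moves -a-> q10, -a-> q8
  q6 = a.a.(0 + 0 + (0 + 0)) | c.0 has moves -a-> q9, -c-> q10
  q7 = (0 + 0 + (0 + 0)) | (0 + a.a.0 + c.c.0) has moves -a-> q11, -c-> q12
  q8 = a.(0 + 0 + (0 + 0)) | a.0 has moves -a-> q11, -a-> q13
  q9 = a.(0 + 0 + (0 + 0)) | c.0 has moves -a-> q12, -c-> q13
  q10 = a.a.(0 + 0 + (0 + 0)) | 0 has moves -a-> q13
  q11 = (0 + 0 + (0 + 0)) | a.0 has moves -a-> q14
  q12 = (0 + 0 + (0 + 0)) | c.0 has moves -c-> q14
  q13 = a.(0 + 0 + (0 + 0)) | 0 has moves -a-> q14
  q14 = (0 + 0 + (0 + 0)) | 0 has moves deadlocked
Bisimilarity quotient blocks:
  B0 = {p0, q0}
  B1 = {p2, q2}
  B2 = {p5, q5}
  B3 = {p10, p8, q10, q8}
  B4 = {p11, p13, q11, q13}
  B5 = {p14, q14}
  B6 = {p4, q4}
  B7 = {p9, q9}
  B8 = {p12, q12}
  B9 = {p7, q7}
  B10 = {p6, q6}
  B11 = {p1, q1}
  B12 = {p3, q3}
p0 ∈ B0, q0 ∈ B0 → same block
Bisimilar ⇒ trace-equivalent.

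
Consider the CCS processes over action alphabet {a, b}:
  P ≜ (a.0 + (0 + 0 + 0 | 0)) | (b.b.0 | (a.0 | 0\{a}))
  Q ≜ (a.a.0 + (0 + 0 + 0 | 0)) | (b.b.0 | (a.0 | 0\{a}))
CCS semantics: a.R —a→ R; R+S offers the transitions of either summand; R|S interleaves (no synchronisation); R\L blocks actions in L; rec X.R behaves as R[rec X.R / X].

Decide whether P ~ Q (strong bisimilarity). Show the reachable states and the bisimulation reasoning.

LTS(P): 12 reachable states
  s0 = (a.0 + (0 + 0 + 0 | 0)) | (b.b.0 | (a.0 | 0\{a})) :: —a→ s1, —a→ s2, —b→ s3
  s1 = (a.0 + (0 + 0 + 0 | 0)) | (b.b.0 | (0 | 0\{a})) :: —a→ s4, —b→ s5
  s2 = 0 | (b.b.0 | (a.0 | 0\{a})) :: —a→ s4, —b→ s6
  s3 = (a.0 + (0 + 0 + 0 | 0)) | (b.0 | (a.0 | 0\{a})) :: —a→ s5, —a→ s6, —b→ s7
  s4 = 0 | (b.b.0 | (0 | 0\{a})) :: —b→ s8
  s5 = (a.0 + (0 + 0 + 0 | 0)) | (b.0 | (0 | 0\{a})) :: —a→ s8, —b→ s9
  s6 = 0 | (b.0 | (a.0 | 0\{a})) :: —a→ s8, —b→ s10
  s7 = (a.0 + (0 + 0 + 0 | 0)) | (0 | (a.0 | 0\{a})) :: —a→ s10, —a→ s9
  s8 = 0 | (b.0 | (0 | 0\{a})) :: —b→ s11
  s9 = (a.0 + (0 + 0 + 0 | 0)) | (0 | (0 | 0\{a})) :: —a→ s11
  s10 = 0 | (0 | (a.0 | 0\{a})) :: —a→ s11
  s11 = 0 | (0 | (0 | 0\{a})) :: ∅
LTS(Q): 18 reachable states
  t0 = (a.a.0 + (0 + 0 + 0 | 0)) | (b.b.0 | (a.0 | 0\{a})) :: —a→ t1, —a→ t2, —b→ t3
  t1 = (a.a.0 + (0 + 0 + 0 | 0)) | (b.b.0 | (0 | 0\{a})) :: —a→ t4, —b→ t5
  t2 = a.0 | (b.b.0 | (a.0 | 0\{a})) :: —a→ t4, —a→ t6, —b→ t7
  t3 = (a.a.0 + (0 + 0 + 0 | 0)) | (b.0 | (a.0 | 0\{a})) :: —a→ t5, —a→ t7, —b→ t8
  t4 = a.0 | (b.b.0 | (0 | 0\{a})) :: —a→ t9, —b→ t10
  t5 = (a.a.0 + (0 + 0 + 0 | 0)) | (b.0 | (0 | 0\{a})) :: —a→ t10, —b→ t11
  t6 = 0 | (b.b.0 | (a.0 | 0\{a})) :: —a→ t9, —b→ t12
  t7 = a.0 | (b.0 | (a.0 | 0\{a})) :: —a→ t10, —a→ t12, —b→ t13
  t8 = (a.a.0 + (0 + 0 + 0 | 0)) | (0 | (a.0 | 0\{a})) :: —a→ t11, —a→ t13
  t9 = 0 | (b.b.0 | (0 | 0\{a})) :: —b→ t14
  t10 = a.0 | (b.0 | (0 | 0\{a})) :: —a→ t14, —b→ t15
  t11 = (a.a.0 + (0 + 0 + 0 | 0)) | (0 | (0 | 0\{a})) :: —a→ t15
  t12 = 0 | (b.0 | (a.0 | 0\{a})) :: —a→ t14, —b→ t16
  t13 = a.0 | (0 | (a.0 | 0\{a})) :: —a→ t15, —a→ t16
  t14 = 0 | (b.0 | (0 | 0\{a})) :: —b→ t17
  t15 = a.0 | (0 | (0 | 0\{a})) :: —a→ t17
  t16 = 0 | (0 | (a.0 | 0\{a})) :: —a→ t17
  t17 = 0 | (0 | (0 | 0\{a})) :: ∅
Bisimilarity quotient blocks:
  B0 = {s0, t1, t2}
  B1 = {s3, t5, t7}
  B2 = {s5, s6, t10, t12}
  B3 = {s10, s9, t15, t16}
  B4 = {s11, t17}
  B5 = {s8, t14}
  B6 = {s7, t11, t13}
  B7 = {s1, s2, t4, t6}
  B8 = {s4, t9}
  B9 = {t0}
  B10 = {t3}
  B11 = {t8}
s0 ∈ B0, t0 ∈ B9 → different blocks

NO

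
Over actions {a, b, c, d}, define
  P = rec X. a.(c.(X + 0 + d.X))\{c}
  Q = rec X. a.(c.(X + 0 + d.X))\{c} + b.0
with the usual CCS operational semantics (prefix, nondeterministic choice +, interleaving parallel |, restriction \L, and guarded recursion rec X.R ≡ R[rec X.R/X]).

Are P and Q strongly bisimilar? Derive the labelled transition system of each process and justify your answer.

P ≁ Q

P's transition system — 2 states:
  p0 = rec X. a.(c.(X + 0 + d.X))\{c} :: ··a··> p1
  p1 = (c.((rec X. a.(c.(X + 0 + d.X))\{c}) + 0 + d.(rec X. a.(c.(X + 0 + d.X))\{c})))\{c} :: stopped
Q's transition system — 3 states:
  q0 = rec X. a.(c.(X + 0 + d.X))\{c} + b.0 :: ··a··> q1, ··b··> q2
  q1 = (c.((rec X. a.(c.(X + 0 + d.X))\{c} + b.0) + 0 + d.(rec X. a.(c.(X + 0 + d.X))\{c} + b.0)))\{c} :: stopped
  q2 = 0 :: stopped
Partition-refinement fixed point:
  B0 = {p0}
  B1 = {p1, q1, q2}
  B2 = {q0}
p0 ∈ B0, q0 ∈ B2 → different blocks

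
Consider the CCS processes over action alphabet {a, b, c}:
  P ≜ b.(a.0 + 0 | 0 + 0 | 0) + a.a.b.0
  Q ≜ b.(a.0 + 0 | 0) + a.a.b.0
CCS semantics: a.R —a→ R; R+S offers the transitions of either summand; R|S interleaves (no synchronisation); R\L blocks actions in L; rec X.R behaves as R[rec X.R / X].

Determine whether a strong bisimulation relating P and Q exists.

Reachable graph of P (5 states):
  s0 = b.(a.0 + 0 | 0 + 0 | 0) + a.a.b.0 → =a=> s1, =b=> s2
  s1 = a.b.0 → =a=> s3
  s2 = a.0 + 0 | 0 + 0 | 0 → =a=> s4
  s3 = b.0 → =b=> s4
  s4 = 0 → ·
Reachable graph of Q (5 states):
  t0 = b.(a.0 + 0 | 0) + a.a.b.0 → =a=> t1, =b=> t2
  t1 = a.b.0 → =a=> t3
  t2 = a.0 + 0 | 0 → =a=> t4
  t3 = b.0 → =b=> t4
  t4 = 0 → ·
Coarsest stable partition (strong bisimilarity classes):
  B0 = {s0, t0}
  B1 = {s1, t1}
  B2 = {s3, t3}
  B3 = {s4, t4}
  B4 = {s2, t2}
s0 ∈ B0, t0 ∈ B0 → same block

bisimilar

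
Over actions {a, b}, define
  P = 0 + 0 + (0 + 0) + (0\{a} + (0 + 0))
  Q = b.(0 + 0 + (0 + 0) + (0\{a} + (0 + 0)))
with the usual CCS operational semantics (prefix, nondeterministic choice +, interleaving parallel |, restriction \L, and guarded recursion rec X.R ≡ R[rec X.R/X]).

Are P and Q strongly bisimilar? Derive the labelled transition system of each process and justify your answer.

LTS(P): 1 reachable states
  p0 = 0 + 0 + (0 + 0) + (0\{a} + (0 + 0)) | ∅
LTS(Q): 2 reachable states
  q0 = b.(0 + 0 + (0 + 0) + (0\{a} + (0 + 0))) | —b→ q1
  q1 = 0 + 0 + (0 + 0) + (0\{a} + (0 + 0)) | ∅
Partition-refinement fixed point:
  B0 = {p0, q1}
  B1 = {q0}
p0 ∈ B0, q0 ∈ B1 → different blocks

NO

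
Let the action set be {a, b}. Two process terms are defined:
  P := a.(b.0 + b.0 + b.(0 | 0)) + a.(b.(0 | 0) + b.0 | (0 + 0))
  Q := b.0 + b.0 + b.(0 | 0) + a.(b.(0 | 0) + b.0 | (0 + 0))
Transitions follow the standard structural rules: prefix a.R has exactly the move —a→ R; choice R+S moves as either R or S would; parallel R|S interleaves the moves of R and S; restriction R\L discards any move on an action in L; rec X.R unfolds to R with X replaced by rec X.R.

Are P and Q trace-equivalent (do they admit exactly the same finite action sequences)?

P's transition system — 6 states:
  m0 = a.(b.0 + b.0 + b.(0 | 0)) + a.(b.(0 | 0) + b.0 | (0 + 0)) :: --a--▸ m1, --a--▸ m2
  m1 = b.(0 | 0) + b.0 | (0 + 0) :: --b--▸ m3, --b--▸ m4
  m2 = b.0 + b.0 + b.(0 | 0) :: --b--▸ m4, --b--▸ m5
  m3 = 0 | (0 + 0) :: stopped
  m4 = 0 | 0 :: stopped
  m5 = 0 :: stopped
Q's transition system — 5 states:
  n0 = b.0 + b.0 + b.(0 | 0) + a.(b.(0 | 0) + b.0 | (0 + 0)) :: --a--▸ n1, --b--▸ n2, --b--▸ n3
  n1 = b.(0 | 0) + b.0 | (0 + 0) :: --b--▸ n3, --b--▸ n4
  n2 = 0 :: stopped
  n3 = 0 | 0 :: stopped
  n4 = 0 | (0 + 0) :: stopped
Trace ⟨b⟩ through Q, begin at {n0}:
  after b @ step 1: {n2, n3}
  Q completes σ.
Trace ⟨b⟩ through P, begin at {m0}:
  after b @ step 1: no successor for P

traces(P) ≠ traces(Q) — witness ⟨b⟩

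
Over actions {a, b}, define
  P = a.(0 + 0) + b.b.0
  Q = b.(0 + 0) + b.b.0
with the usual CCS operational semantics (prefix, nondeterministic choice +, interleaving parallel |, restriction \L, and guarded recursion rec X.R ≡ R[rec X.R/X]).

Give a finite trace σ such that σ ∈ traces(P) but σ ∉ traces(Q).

P's transition system — 4 states:
  u0 = a.(0 + 0) + b.b.0 → -a-> u1, -b-> u2
  u1 = 0 + 0 → ·
  u2 = b.0 → -b-> u3
  u3 = 0 → ·
Q's transition system — 4 states:
  v0 = b.(0 + 0) + b.b.0 → -b-> v1, -b-> v2
  v1 = 0 + 0 → ·
  v2 = b.0 → -b-> v3
  v3 = 0 → ·
Run σ = ⟨a⟩ on P: start {u0}
  after a @ step 1: {u1}
  ✓ P
Run σ = ⟨a⟩ on Q: start {v0}
  after a @ step 1: no successor for Q

a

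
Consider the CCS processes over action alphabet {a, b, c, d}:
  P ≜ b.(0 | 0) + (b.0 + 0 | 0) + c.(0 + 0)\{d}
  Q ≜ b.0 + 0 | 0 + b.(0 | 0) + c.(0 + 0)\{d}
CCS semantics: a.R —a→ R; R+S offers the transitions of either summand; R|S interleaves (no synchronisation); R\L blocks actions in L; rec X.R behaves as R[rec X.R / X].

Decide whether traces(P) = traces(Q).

Reachable graph of P (4 states):
  m0 = b.(0 | 0) + (b.0 + 0 | 0) + c.(0 + 0)\{d} ⊢ =b=> m1, =b=> m2, =c=> m3
  m1 = 0 ⊢ ∅
  m2 = 0 | 0 ⊢ ∅
  m3 = (0 + 0)\{d} ⊢ ∅
Reachable graph of Q (4 states):
  n0 = b.0 + 0 | 0 + b.(0 | 0) + c.(0 + 0)\{d} ⊢ =b=> n1, =b=> n2, =c=> n3
  n1 = 0 ⊢ ∅
  n2 = 0 | 0 ⊢ ∅
  n3 = (0 + 0)\{d} ⊢ ∅
Bisimilarity quotient blocks:
  B0 = {m0, n0}
  B1 = {m1, m2, m3, n1, n2, n3}
m0 ∈ B0, n0 ∈ B0 → same block
Bisimilar ⇒ trace-equivalent.

trace-equivalent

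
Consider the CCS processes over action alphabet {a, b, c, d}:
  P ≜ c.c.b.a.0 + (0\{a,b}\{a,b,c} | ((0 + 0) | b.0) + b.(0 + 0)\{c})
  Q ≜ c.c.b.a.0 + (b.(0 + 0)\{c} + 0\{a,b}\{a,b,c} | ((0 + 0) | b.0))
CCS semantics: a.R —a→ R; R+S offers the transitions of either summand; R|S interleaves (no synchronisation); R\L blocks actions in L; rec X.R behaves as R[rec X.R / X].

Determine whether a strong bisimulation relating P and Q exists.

P's transition system — 7 states:
  s0 = c.c.b.a.0 + (0\{a,b}\{a,b,c} | ((0 + 0) | b.0) + b.(0 + 0)\{c}) has moves --b--▸ s1, --b--▸ s2, --c--▸ s3
  s1 = (0 + 0)\{c} has moves ·
  s2 = 0\{a,b}\{a,b,c} | ((0 + 0) | 0) has moves ·
  s3 = c.b.a.0 has moves --c--▸ s4
  s4 = b.a.0 has moves --b--▸ s5
  s5 = a.0 has moves --a--▸ s6
  s6 = 0 has moves ·
Q's transition system — 7 states:
  t0 = c.c.b.a.0 + (b.(0 + 0)\{c} + 0\{a,b}\{a,b,c} | ((0 + 0) | b.0)) has moves --b--▸ t1, --b--▸ t2, --c--▸ t3
  t1 = (0 + 0)\{c} has moves ·
  t2 = 0\{a,b}\{a,b,c} | ((0 + 0) | 0) has moves ·
  t3 = c.b.a.0 has moves --c--▸ t4
  t4 = b.a.0 has moves --b--▸ t5
  t5 = a.0 has moves --a--▸ t6
  t6 = 0 has moves ·
Coarsest stable partition (strong bisimilarity classes):
  B0 = {s0, t0}
  B1 = {s1, s2, s6, t1, t2, t6}
  B2 = {s3, t3}
  B3 = {s4, t4}
  B4 = {s5, t5}
s0 ∈ B0, t0 ∈ B0 → same block

bisimilar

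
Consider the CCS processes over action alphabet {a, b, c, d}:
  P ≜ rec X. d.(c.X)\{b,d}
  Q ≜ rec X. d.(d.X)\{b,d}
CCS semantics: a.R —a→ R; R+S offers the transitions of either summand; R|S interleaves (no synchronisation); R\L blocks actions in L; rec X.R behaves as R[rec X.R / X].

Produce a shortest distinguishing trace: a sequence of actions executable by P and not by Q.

Reachable graph of P (3 states):
  m0 = rec X. d.(c.X)\{b,d} :: =d=> m1
  m1 = (c.(rec X. d.(c.X)\{b,d}))\{b,d} :: =c=> m2
  m2 = (rec X. d.(c.X)\{b,d})\{b,d} :: stopped
Reachable graph of Q (2 states):
  n0 = rec X. d.(d.X)\{b,d} :: =d=> n1
  n1 = (d.(rec X. d.(d.X)\{b,d}))\{b,d} :: stopped
Run σ = ⟨dc⟩ on P: start {m0}
  after d @ step 1: {m1}
  after c @ step 2: {m2}
  ✓ P
Run σ = ⟨dc⟩ on Q: start {n0}
  after d @ step 1: {n1}
  after c @ step 2: ∅ (Q stuck)

dc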